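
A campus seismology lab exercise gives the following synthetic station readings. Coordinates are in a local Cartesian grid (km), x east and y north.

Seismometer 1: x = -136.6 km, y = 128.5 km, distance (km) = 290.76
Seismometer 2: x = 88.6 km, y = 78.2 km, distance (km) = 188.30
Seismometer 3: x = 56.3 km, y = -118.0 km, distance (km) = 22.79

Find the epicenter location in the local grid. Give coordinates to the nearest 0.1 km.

Circle about each station: (x + 136.6)² + (y − 128.5)² = 290.76²; (x − 88.6)² + (y − 78.2)² = 188.30²; (x − 56.3)² + (y + 118.0)² = 22.79².
Subtracting pairs of circle equations eliminates x²+y² and gives linear equations (the radical axes):
450.4 x − 100.6 y = 27877.88
385.8 x − 493.0 y = 65943.87
Solving the 2×2 system: x ≈ 38.8, y ≈ -103.4 km.

(38.8, -103.4)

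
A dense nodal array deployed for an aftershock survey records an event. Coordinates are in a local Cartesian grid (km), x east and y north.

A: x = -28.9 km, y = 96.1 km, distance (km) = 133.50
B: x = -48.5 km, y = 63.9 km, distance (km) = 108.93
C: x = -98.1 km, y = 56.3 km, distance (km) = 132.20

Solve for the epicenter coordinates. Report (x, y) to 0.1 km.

x ≈ -2.2 km, y ≈ -34.7 km

Circle about each station: (x + 28.9)² + (y − 96.1)² = 133.50²; (x + 48.5)² + (y − 63.9)² = 108.93²; (x + 98.1)² + (y − 56.3)² = 132.20².
Subtracting the A equation from the B and C equations removes the quadratic terms:
-39.2 x − 64.4 y = 2321.55
-138.4 x − 79.6 y = 3068.29
Solving the 2×2 system: x ≈ -2.2, y ≈ -34.7 km.
Check against A (with the unrounded x, y): √((x + 28.9)²+(y − 96.1)²) = 133.50 ≈ 133.50 km. ✓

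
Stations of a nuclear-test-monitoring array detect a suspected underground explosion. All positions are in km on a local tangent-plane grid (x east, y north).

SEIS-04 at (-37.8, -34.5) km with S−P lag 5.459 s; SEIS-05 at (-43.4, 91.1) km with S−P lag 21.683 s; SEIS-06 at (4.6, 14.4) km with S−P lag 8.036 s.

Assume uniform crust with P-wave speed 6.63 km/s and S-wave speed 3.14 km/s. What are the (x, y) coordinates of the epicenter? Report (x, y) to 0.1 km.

-5.3 km east, -32.5 km north

Distance from S−P lag: d = Δt · v_P v_S / (v_P − v_S) = Δt · (6.63·3.14)/(6.63−3.14) ≈ 5.9651·Δt.
So d_SEIS-04 = 32.56, d_SEIS-05 = 129.34, d_SEIS-06 = 47.94 km.
Circle about each station: (x + 37.8)² + (y + 34.5)² = 32.56²; (x + 43.4)² + (y − 91.1)² = 129.34²; (x − 4.6)² + (y − 14.4)² = 47.94².
Subtracting the SEIS-04 equation from the SEIS-05 and SEIS-06 equations removes the quadratic terms:
-11.2 x + 251.2 y = -8105.00
84.8 x + 97.8 y = -3628.66
Solving the 2×2 system: x ≈ -5.3, y ≈ -32.5 km.
Check against SEIS-04 (with the unrounded x, y): √((x + 37.8)²+(y + 34.5)²) = 32.55 ≈ 32.56 km. ✓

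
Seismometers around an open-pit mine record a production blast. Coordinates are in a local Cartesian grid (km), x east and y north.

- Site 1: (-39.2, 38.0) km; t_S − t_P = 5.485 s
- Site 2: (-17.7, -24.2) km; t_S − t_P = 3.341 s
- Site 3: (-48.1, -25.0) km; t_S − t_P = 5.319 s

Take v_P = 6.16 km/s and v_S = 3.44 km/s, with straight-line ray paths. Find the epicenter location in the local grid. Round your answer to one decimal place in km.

Distance from S−P lag: d = Δt · v_P v_S / (v_P − v_S) = Δt · (6.16·3.44)/(6.16−3.44) ≈ 7.7906·Δt.
So d_Site 1 = 42.73, d_Site 2 = 26.03, d_Site 3 = 41.44 km.
Circle about each station: (x + 39.2)² + (y − 38.0)² = 42.73²; (x + 17.7)² + (y + 24.2)² = 26.03²; (x + 48.1)² + (y + 25.0)² = 41.44².
Subtracting the Site 1 equation from the Site 2 and Site 3 equations removes the quadratic terms:
43.0 x − 124.4 y = -933.42
-17.8 x − 126.0 y = 66.55
Solving the 2×2 system: x ≈ -16.5, y ≈ 1.8 km.
Check against Site 1 (with the unrounded x, y): √((x + 39.2)²+(y − 38.0)²) = 42.73 ≈ 42.73 km. ✓

(-16.5, 1.8)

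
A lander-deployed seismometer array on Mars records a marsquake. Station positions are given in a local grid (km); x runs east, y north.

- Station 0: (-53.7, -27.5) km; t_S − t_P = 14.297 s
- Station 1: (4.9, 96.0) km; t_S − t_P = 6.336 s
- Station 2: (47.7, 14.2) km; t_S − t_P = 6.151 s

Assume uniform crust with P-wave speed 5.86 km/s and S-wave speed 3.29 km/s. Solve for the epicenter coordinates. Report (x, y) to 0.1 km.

(19.6, 50.8)

Distance from S−P lag: d = Δt · v_P v_S / (v_P − v_S) = Δt · (5.86·3.29)/(5.86−3.29) ≈ 7.5017·Δt.
So d_Station 0 = 107.25, d_Station 1 = 47.53, d_Station 2 = 46.14 km.
Circle about each station: (x + 53.7)² + (y + 27.5)² = 107.25²; (x − 4.9)² + (y − 96.0)² = 47.53²; (x − 47.7)² + (y − 14.2)² = 46.14².
Subtracting the Station 0 equation from the Station 1 and Station 2 equations removes the quadratic terms:
117.2 x + 247.0 y = 14843.53
202.8 x + 83.4 y = 8210.65
Solving the 2×2 system: x ≈ 19.6, y ≈ 50.8 km.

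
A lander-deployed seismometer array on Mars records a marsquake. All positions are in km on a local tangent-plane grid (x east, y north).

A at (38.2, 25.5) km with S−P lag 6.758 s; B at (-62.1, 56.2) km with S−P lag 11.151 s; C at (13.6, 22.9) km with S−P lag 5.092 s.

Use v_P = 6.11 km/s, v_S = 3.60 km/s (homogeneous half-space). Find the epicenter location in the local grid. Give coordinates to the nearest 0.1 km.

(-0.3, -19.5)

Distance from S−P lag: d = Δt · v_P v_S / (v_P − v_S) = Δt · (6.11·3.60)/(6.11−3.60) ≈ 8.7633·Δt.
So d_A = 59.22, d_B = 97.72, d_C = 44.62 km.
Circle about each station: (x − 38.2)² + (y − 25.5)² = 59.22²; (x + 62.1)² + (y − 56.2)² = 97.72²; (x − 13.6)² + (y − 22.9)² = 44.62².
Subtracting pairs of circle equations eliminates x²+y² and gives linear equations (the radical axes):
-200.6 x + 61.4 y = -1136.83
-49.2 x − 5.2 y = 115.94
Solving the 2×2 system: x ≈ -0.3, y ≈ -19.5 km.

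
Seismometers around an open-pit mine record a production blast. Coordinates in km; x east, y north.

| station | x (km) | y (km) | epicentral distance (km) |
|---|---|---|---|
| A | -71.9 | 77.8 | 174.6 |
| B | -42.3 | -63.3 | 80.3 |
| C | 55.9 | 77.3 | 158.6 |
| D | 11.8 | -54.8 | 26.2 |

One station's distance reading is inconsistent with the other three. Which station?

Solve using three stations at a time. Using A, B, D (subtract circle equations pairwise → linear system) gives (x, y) ≈ (37.8, -58.0).
Distances from that point to each station vs reported:
  A: calculated 174.6 vs reported 174.6 → residual 0.0 km
  B: calculated 80.3 vs reported 80.3 → residual 0.0 km
  C: calculated 136.5 vs reported 158.6 → residual 22.1 km
  D: calculated 26.2 vs reported 26.2 → residual 0.0 km
A, B, D are mutually consistent (residuals ≈ 0); C is off by 22.1 km.

C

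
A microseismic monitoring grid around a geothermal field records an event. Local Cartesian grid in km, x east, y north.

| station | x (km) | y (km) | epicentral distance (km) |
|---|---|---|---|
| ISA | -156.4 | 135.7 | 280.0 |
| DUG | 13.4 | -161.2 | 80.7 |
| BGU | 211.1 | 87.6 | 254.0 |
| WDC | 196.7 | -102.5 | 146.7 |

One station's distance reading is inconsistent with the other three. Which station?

WDC

Solve using three stations at a time. Using ISA, DUG, BGU (subtract circle equations pairwise → linear system) gives (x, y) ≈ (21.0, -80.9).
Distances from that point to each station vs reported:
  ISA: calculated 280.0 vs reported 280.0 → residual 0.0 km
  DUG: calculated 80.7 vs reported 80.7 → residual 0.0 km
  BGU: calculated 254.0 vs reported 254.0 → residual 0.0 km
  WDC: calculated 177.0 vs reported 146.7 → residual 30.3 km
ISA, DUG, BGU are mutually consistent (residuals ≈ 0); WDC is off by 30.3 km.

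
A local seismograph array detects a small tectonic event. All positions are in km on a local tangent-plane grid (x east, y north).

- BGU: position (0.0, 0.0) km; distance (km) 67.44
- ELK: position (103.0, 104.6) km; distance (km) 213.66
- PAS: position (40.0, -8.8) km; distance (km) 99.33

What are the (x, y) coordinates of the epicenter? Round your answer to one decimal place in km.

x ≈ -54.3 km, y ≈ -40.0 km

Circle about each station: x² + y² = 67.44²; (x − 103.0)² + (y − 104.6)² = 213.66²; (x − 40.0)² + (y + 8.8)² = 99.33².
Subtracting pairs of circle equations eliminates x²+y² and gives linear equations (the radical axes):
206.0 x + 209.2 y = -19552.28
80.0 x − 17.6 y = -3640.86
Solving the 2×2 system: x ≈ -54.3, y ≈ -40.0 km.
Check against BGU (with the unrounded x, y): √(x²+y²) = 67.44 ≈ 67.44 km. ✓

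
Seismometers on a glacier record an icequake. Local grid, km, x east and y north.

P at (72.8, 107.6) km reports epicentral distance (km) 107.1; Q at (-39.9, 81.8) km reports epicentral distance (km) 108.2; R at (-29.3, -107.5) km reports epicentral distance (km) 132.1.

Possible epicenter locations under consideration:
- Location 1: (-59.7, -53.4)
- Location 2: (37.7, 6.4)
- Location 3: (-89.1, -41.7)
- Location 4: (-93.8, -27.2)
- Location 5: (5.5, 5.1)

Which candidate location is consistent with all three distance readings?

Location 2

For each candidate, compare |candidate − station| to the reported distance:
Location 1: residuals P 101.4, Q 28.4, R 70.0 → max 101.4 km
Location 2: residuals P 0.0, Q 0.0, R 0.0 → max 0.0 km
Location 3: residuals P 113.1, Q 24.7, R 43.2 → max 113.1 km
Location 4: residuals P 107.2, Q 13.4, R 29.1 → max 107.2 km
Location 5: residuals P 15.5, Q 19.1, R 14.2 → max 19.1 km
Only Location 2 has all residuals ≈ 0.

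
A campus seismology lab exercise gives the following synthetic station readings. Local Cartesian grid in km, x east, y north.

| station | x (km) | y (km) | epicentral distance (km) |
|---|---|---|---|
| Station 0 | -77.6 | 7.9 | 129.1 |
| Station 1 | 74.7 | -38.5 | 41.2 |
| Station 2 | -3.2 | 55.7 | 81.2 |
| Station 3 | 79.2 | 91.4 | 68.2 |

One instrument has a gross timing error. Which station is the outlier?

Solve using three stations at a time. Using Station 0, Station 1, Station 2 (subtract circle equations pairwise → linear system) gives (x, y) ≈ (50.9, -4.9).
Distances from that point to each station vs reported:
  Station 0: calculated 129.1 vs reported 129.1 → residual 0.0 km
  Station 1: calculated 41.2 vs reported 41.2 → residual 0.0 km
  Station 2: calculated 81.2 vs reported 81.2 → residual 0.0 km
  Station 3: calculated 100.4 vs reported 68.2 → residual 32.2 km
Station 0, Station 1, Station 2 are mutually consistent (residuals ≈ 0); Station 3 is off by 32.2 km.

Station 3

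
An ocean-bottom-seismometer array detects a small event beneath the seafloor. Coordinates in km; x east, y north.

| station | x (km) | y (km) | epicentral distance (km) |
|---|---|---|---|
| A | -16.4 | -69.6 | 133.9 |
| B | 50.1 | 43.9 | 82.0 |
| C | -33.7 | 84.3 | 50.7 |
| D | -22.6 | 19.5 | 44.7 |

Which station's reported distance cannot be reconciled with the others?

Solve using three stations at a time. Using A, B, D (subtract circle equations pairwise → linear system) gives (x, y) ≈ (-29.5, 63.7).
Distances from that point to each station vs reported:
  A: calculated 133.9 vs reported 133.9 → residual 0.0 km
  B: calculated 82.0 vs reported 82.0 → residual 0.0 km
  C: calculated 21.1 vs reported 50.7 → residual 29.6 km
  D: calculated 44.7 vs reported 44.7 → residual 0.0 km
A, B, D are mutually consistent (residuals ≈ 0); C is off by 29.6 km.

C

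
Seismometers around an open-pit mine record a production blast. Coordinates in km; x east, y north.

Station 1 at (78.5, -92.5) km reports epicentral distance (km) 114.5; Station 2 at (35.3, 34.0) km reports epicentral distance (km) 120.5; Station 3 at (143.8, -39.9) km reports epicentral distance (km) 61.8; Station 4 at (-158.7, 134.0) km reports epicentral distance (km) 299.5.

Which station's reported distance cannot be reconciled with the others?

Station 2

Solve using three stations at a time. Using Station 1, Station 3, Station 4 (subtract circle equations pairwise → linear system) gives (x, y) ≈ (116.4, 15.6).
Distances from that point to each station vs reported:
  Station 1: calculated 114.5 vs reported 114.5 → residual 0.0 km
  Station 2: calculated 83.2 vs reported 120.5 → residual 37.3 km
  Station 3: calculated 61.9 vs reported 61.8 → residual 0.1 km
  Station 4: calculated 299.5 vs reported 299.5 → residual 0.0 km
Station 1, Station 3, Station 4 are mutually consistent (residuals ≈ 0); Station 2 is off by 37.3 km.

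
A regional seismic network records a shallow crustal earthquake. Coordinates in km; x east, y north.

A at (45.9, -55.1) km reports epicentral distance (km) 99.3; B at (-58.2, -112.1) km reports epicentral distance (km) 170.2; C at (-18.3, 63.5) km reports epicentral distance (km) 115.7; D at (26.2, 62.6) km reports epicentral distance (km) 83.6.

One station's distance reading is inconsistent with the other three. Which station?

Solve using three stations at a time. Using B, C, D (subtract circle equations pairwise → linear system) gives (x, y) ≈ (74.4, -5.5).
Distances from that point to each station vs reported:
  A: calculated 57.2 vs reported 99.3 → residual 42.1 km
  B: calculated 170.1 vs reported 170.2 → residual 0.1 km
  C: calculated 115.6 vs reported 115.7 → residual 0.1 km
  D: calculated 83.5 vs reported 83.6 → residual 0.1 km
B, C, D are mutually consistent (residuals ≈ 0); A is off by 42.1 km.

A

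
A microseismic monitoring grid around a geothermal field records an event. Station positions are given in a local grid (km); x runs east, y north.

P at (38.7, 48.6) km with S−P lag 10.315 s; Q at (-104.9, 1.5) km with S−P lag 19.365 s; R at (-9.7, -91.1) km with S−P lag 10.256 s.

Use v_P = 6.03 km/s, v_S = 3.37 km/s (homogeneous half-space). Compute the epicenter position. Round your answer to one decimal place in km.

39.6 km east, -30.2 km north

Distance from S−P lag: d = Δt · v_P v_S / (v_P − v_S) = Δt · (6.03·3.37)/(6.03−3.37) ≈ 7.6395·Δt.
So d_P = 78.80, d_Q = 147.94, d_R = 78.35 km.
Circle about each station: (x − 38.7)² + (y − 48.6)² = 78.80²; (x + 104.9)² + (y − 1.5)² = 147.94²; (x + 9.7)² + (y + 91.1)² = 78.35².
Subtracting the P equation from the Q and R equations removes the quadratic terms:
-287.2 x − 94.2 y = -8530.19
-96.8 x − 279.4 y = 4604.37
Solving the 2×2 system: x ≈ 39.6, y ≈ -30.2 km.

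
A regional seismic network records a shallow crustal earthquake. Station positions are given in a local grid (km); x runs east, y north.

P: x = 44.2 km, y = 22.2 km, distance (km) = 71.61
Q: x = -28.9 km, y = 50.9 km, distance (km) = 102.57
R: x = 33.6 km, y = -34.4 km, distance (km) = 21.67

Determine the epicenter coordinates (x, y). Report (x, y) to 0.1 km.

Circle about each station: (x − 44.2)² + (y − 22.2)² = 71.61²; (x + 28.9)² + (y − 50.9)² = 102.57²; (x − 33.6)² + (y + 34.4)² = 21.67².
Subtracting the P equation from the Q and R equations removes the quadratic terms:
-146.2 x + 57.4 y = -4413.07
-21.2 x − 113.2 y = 4524.24
Solving the 2×2 system: x ≈ 13.5, y ≈ -42.5 km.

x ≈ 13.5 km, y ≈ -42.5 km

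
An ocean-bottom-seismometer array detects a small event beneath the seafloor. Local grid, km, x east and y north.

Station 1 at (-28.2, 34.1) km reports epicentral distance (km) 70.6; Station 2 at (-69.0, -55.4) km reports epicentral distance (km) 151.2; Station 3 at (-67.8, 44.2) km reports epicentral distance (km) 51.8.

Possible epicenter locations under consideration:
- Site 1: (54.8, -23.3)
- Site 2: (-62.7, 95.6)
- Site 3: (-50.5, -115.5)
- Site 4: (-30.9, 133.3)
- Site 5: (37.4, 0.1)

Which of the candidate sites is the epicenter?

Site 2

For each candidate, compare |candidate − station| to the reported distance:
Site 1: residuals Station 1 30.3, Station 2 23.3, Station 3 88.2 → max 88.2 km
Site 2: residuals Station 1 0.1, Station 2 0.1, Station 3 0.1 → max 0.1 km
Site 3: residuals Station 1 80.7, Station 2 88.3, Station 3 108.8 → max 108.8 km
Site 4: residuals Station 1 28.6, Station 2 41.3, Station 3 44.6 → max 44.6 km
Site 5: residuals Station 1 3.3, Station 2 31.2, Station 3 62.3 → max 62.3 km
Only Site 2 has all residuals ≈ 0.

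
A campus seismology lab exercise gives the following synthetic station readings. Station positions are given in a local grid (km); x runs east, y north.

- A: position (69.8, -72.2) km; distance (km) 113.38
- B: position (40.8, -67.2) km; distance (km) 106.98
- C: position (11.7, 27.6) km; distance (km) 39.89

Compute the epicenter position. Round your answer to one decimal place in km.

Circle about each station: (x − 69.8)² + (y + 72.2)² = 113.38²; (x − 40.8)² + (y + 67.2)² = 106.98²; (x − 11.7)² + (y − 27.6)² = 39.89².
Subtracting the A equation from the B and C equations removes the quadratic terms:
-58.0 x + 10.0 y = -2494.10
-116.2 x + 199.6 y = 2077.58
Solving the 2×2 system: x ≈ 49.8, y ≈ 39.4 km.
Check against A (with the unrounded x, y): √((x − 69.8)²+(y + 72.2)²) = 113.38 ≈ 113.38 km. ✓

49.8 km east, 39.4 km north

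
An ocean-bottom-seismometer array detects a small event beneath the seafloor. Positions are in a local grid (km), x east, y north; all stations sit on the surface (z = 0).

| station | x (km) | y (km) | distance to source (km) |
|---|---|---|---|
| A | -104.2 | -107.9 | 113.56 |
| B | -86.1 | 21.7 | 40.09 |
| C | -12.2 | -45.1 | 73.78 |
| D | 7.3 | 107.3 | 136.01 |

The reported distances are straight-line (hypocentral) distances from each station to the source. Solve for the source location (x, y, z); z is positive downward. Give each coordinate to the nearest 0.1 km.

Each station gives a sphere (x−x_i)² + (y−y_i)² + z² = d_i² (stations at z=0).
Subtracting the A sphere from B and C: z² cancels, leaving linear equations in x and y:
36.2 x + 259.2 y = -3327.28
184.0 x + 125.6 y = -12864.81
Solving: x ≈ -67.599, y ≈ -3.396 km (keep extra digits for the depth step; rounded: -67.6, -3.4).
Then from the A sphere: z² = 113.56² − (x + 104.2)² − (y + 107.9)² with x = -67.599, y = -3.396, so z ≈ 25.202 ≈ 25.2 km.

(-67.6, -3.4, 25.2)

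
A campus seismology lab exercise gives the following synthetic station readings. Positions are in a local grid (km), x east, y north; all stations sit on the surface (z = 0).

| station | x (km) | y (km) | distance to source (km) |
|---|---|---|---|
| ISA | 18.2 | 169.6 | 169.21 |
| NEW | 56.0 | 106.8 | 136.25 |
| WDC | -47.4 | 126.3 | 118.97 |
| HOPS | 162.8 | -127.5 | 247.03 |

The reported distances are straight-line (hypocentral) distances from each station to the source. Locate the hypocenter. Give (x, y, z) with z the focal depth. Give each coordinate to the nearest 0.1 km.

x ≈ -36.4 km, y ≈ 13.8 km, depth ≈ 37.1 km

Each station gives a sphere (x−x_i)² + (y−y_i)² + z² = d_i² (stations at z=0).
Subtracting the ISA sphere from NEW and WDC: z² cancels, leaving linear equations in x and y:
75.6 x − 125.6 y = -4485.20
-131.2 x − 86.6 y = 3581.21
Solving: x ≈ -36.404, y ≈ 13.798 km (keep extra digits for the depth step; rounded: -36.4, 13.8).
Then from the ISA sphere: z² = 169.21² − (x − 18.2)² − (y − 169.6)² with x = -36.404, y = 13.798, so z ≈ 37.097 ≈ 37.1 km.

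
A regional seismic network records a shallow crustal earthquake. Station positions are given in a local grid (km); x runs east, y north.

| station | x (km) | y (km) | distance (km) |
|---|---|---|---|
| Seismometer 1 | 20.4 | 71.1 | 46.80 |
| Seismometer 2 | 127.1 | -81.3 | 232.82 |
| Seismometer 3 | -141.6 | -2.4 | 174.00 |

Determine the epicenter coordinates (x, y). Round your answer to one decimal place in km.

Circle about each station: (x − 20.4)² + (y − 71.1)² = 46.80²; (x − 127.1)² + (y + 81.3)² = 232.82²; (x + 141.6)² + (y + 2.4)² = 174.00².
Subtracting pairs of circle equations eliminates x²+y² and gives linear equations (the radical axes):
213.4 x − 304.8 y = -34722.18
-324.0 x − 147.0 y = -13500.81
Solving the 2×2 system: x ≈ -7.6, y ≈ 108.6 km.
Check against Seismometer 1 (with the unrounded x, y): √((x − 20.4)²+(y − 71.1)²) = 46.80 ≈ 46.80 km. ✓

(-7.6, 108.6)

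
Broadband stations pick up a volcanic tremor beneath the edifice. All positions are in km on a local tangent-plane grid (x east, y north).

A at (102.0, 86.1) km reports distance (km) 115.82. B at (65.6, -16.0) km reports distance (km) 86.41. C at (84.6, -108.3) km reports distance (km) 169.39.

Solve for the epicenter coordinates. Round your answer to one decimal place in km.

(-2.8, 36.8)

Circle about each station: (x − 102.0)² + (y − 86.1)² = 115.82²; (x − 65.6)² + (y + 16.0)² = 86.41²; (x − 84.6)² + (y + 108.3)² = 169.39².
Subtracting pairs of circle equations eliminates x²+y² and gives linear equations (the radical axes):
-72.8 x − 204.2 y = -7310.27
-34.8 x − 388.8 y = -14209.86
Solving the 2×2 system: x ≈ -2.8, y ≈ 36.8 km.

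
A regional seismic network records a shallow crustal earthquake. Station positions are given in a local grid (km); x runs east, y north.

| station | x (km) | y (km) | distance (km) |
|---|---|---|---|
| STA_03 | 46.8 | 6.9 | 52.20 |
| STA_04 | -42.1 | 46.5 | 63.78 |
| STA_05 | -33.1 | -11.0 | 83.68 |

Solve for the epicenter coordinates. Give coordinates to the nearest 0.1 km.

(21.4, 52.5)

Circle about each station: (x − 46.8)² + (y − 6.9)² = 52.20²; (x + 42.1)² + (y − 46.5)² = 63.78²; (x + 33.1)² + (y + 11.0)² = 83.68².
Subtracting the STA_03 equation from the STA_04 and STA_05 equations removes the quadratic terms:
-177.8 x + 79.2 y = 353.76
-159.8 x − 35.8 y = -5298.74
Solving the 2×2 system: x ≈ 21.4, y ≈ 52.5 km.
Check against STA_03 (with the unrounded x, y): √((x − 46.8)²+(y − 6.9)²) = 52.20 ≈ 52.20 km. ✓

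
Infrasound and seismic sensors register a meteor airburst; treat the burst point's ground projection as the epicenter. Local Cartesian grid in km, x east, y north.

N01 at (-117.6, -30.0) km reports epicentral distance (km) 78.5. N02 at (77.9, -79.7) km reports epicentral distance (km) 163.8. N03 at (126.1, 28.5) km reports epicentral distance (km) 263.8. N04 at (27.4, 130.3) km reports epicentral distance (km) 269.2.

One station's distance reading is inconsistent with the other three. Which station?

Solve using three stations at a time. Using N01, N03, N04 (subtract circle equations pairwise → linear system) gives (x, y) ≈ (-100.5, -106.6).
Distances from that point to each station vs reported:
  N01: calculated 78.5 vs reported 78.5 → residual 0.0 km
  N02: calculated 180.4 vs reported 163.8 → residual 16.6 km
  N03: calculated 263.8 vs reported 263.8 → residual 0.0 km
  N04: calculated 269.2 vs reported 269.2 → residual 0.0 km
N01, N03, N04 are mutually consistent (residuals ≈ 0); N02 is off by 16.6 km.

N02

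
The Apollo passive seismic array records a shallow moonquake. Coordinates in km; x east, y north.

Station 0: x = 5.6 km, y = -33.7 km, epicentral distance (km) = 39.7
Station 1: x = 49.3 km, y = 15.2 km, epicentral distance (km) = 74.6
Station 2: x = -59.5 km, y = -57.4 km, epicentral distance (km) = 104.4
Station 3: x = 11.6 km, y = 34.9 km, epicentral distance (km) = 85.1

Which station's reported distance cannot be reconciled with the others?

Solve using three stations at a time. Using Station 0, Station 2, Station 3 (subtract circle equations pairwise → linear system) gives (x, y) ≈ (44.0, -43.8).
Distances from that point to each station vs reported:
  Station 0: calculated 39.7 vs reported 39.7 → residual 0.0 km
  Station 1: calculated 59.2 vs reported 74.6 → residual 15.4 km
  Station 2: calculated 104.4 vs reported 104.4 → residual 0.0 km
  Station 3: calculated 85.1 vs reported 85.1 → residual 0.0 km
Station 0, Station 2, Station 3 are mutually consistent (residuals ≈ 0); Station 1 is off by 15.4 km.

Station 1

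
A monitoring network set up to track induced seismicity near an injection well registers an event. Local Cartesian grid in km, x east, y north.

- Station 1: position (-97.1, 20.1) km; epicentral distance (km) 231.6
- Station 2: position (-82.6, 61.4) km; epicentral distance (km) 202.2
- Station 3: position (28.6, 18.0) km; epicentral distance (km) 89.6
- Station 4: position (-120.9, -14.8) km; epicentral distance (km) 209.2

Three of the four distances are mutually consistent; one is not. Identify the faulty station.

Solve using three stations at a time. Using Station 2, Station 3, Station 4 (subtract circle equations pairwise → linear system) gives (x, y) ≈ (85.1, -51.7).
Distances from that point to each station vs reported:
  Station 1: calculated 195.8 vs reported 231.6 → residual 35.8 km
  Station 2: calculated 202.2 vs reported 202.2 → residual 0.0 km
  Station 3: calculated 89.7 vs reported 89.6 → residual 0.1 km
  Station 4: calculated 209.2 vs reported 209.2 → residual 0.0 km
Station 2, Station 3, Station 4 are mutually consistent (residuals ≈ 0); Station 1 is off by 35.8 km.

Station 1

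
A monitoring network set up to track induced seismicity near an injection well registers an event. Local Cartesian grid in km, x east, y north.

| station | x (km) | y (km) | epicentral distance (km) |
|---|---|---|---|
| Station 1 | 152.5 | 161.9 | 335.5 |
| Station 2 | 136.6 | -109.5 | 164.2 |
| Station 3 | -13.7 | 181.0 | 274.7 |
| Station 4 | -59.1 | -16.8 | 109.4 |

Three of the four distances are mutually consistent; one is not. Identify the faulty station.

Station 3

Solve using three stations at a time. Using Station 1, Station 2, Station 4 (subtract circle equations pairwise → linear system) gives (x, y) ≈ (-27.2, -121.4).
Distances from that point to each station vs reported:
  Station 1: calculated 335.5 vs reported 335.5 → residual 0.0 km
  Station 2: calculated 164.2 vs reported 164.2 → residual 0.0 km
  Station 3: calculated 302.7 vs reported 274.7 → residual 28.0 km
  Station 4: calculated 109.4 vs reported 109.4 → residual 0.0 km
Station 1, Station 2, Station 4 are mutually consistent (residuals ≈ 0); Station 3 is off by 28.0 km.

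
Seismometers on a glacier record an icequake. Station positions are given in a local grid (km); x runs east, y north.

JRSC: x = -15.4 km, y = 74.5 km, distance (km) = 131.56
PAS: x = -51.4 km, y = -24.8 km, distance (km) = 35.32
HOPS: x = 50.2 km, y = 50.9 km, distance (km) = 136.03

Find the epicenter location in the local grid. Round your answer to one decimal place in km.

Circle about each station: (x + 15.4)² + (y − 74.5)² = 131.56²; (x + 51.4)² + (y + 24.8)² = 35.32²; (x − 50.2)² + (y − 50.9)² = 136.03².
Subtracting the JRSC equation from the PAS and HOPS equations removes the quadratic terms:
-72.0 x − 198.6 y = 13530.12
131.2 x − 47.2 y = -1872.69
Solving the 2×2 system: x ≈ -34.3, y ≈ -55.7 km.

x ≈ -34.3 km, y ≈ -55.7 km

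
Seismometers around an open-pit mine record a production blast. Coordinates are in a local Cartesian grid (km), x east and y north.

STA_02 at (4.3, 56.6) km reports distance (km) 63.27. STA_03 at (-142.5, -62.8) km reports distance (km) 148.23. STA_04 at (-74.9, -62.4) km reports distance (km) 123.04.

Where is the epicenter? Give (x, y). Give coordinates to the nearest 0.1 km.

-58.9 km east, 59.6 km north

Circle about each station: (x − 4.3)² + (y − 56.6)² = 63.27²; (x + 142.5)² + (y + 62.8)² = 148.23²; (x + 74.9)² + (y + 62.4)² = 123.04².
Subtracting the STA_02 equation from the STA_03 and STA_04 equations removes the quadratic terms:
-293.6 x − 238.8 y = 3059.00
-158.4 x − 238.0 y = -4854.03
Solving the 2×2 system: x ≈ -58.9, y ≈ 59.6 km.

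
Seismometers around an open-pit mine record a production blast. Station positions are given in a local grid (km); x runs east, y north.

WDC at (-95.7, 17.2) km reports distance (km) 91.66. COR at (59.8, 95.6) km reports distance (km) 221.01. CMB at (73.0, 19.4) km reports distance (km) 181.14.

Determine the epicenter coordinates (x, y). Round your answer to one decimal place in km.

Circle about each station: (x + 95.7)² + (y − 17.2)² = 91.66²; (x − 59.8)² + (y − 95.6)² = 221.01²; (x − 73.0)² + (y − 19.4)² = 181.14².
Subtracting the WDC equation from the COR and CMB equations removes the quadratic terms:
311.0 x + 156.8 y = -37182.79
337.4 x + 4.4 y = -28159.11
Solving the 2×2 system: x ≈ -82.5, y ≈ -73.5 km.
Check against WDC (with the unrounded x, y): √((x + 95.7)²+(y − 17.2)²) = 91.66 ≈ 91.66 km. ✓

-82.5 km east, -73.5 km north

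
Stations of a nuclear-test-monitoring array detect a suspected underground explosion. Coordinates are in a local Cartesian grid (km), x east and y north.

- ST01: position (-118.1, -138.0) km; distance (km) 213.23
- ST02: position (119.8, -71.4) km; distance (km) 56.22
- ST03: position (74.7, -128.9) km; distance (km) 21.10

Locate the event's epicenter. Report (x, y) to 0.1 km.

x ≈ 94.5 km, y ≈ -121.6 km

Circle about each station: (x + 118.1)² + (y + 138.0)² = 213.23²; (x − 119.8)² + (y + 71.4)² = 56.22²; (x − 74.7)² + (y + 128.9)² = 21.10².
Subtracting pairs of circle equations eliminates x²+y² and gives linear equations (the radical axes):
475.8 x + 133.2 y = 28764.73
385.6 x + 18.2 y = 34225.51
Solving the 2×2 system: x ≈ 94.5, y ≈ -121.6 km.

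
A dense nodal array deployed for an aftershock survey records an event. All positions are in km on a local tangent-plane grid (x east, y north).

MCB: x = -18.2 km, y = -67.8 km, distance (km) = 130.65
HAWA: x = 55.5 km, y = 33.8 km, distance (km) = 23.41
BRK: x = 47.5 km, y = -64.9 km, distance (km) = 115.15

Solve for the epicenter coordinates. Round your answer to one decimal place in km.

Circle about each station: (x + 18.2)² + (y + 67.8)² = 130.65²; (x − 55.5)² + (y − 33.8)² = 23.41²; (x − 47.5)² + (y + 64.9)² = 115.15².
Subtracting the MCB equation from the HAWA and BRK equations removes the quadratic terms:
147.4 x + 203.2 y = 15816.00
131.4 x + 5.8 y = 5350.08
Solving the 2×2 system: x ≈ 38.5, y ≈ 49.9 km.

38.5 km east, 49.9 km north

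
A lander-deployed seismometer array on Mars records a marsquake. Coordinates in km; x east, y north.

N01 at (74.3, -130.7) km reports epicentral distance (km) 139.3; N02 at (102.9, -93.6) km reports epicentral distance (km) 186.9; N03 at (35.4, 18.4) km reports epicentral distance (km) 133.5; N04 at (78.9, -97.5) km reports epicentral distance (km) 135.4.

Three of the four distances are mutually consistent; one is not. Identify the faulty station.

N02

Solve using three stations at a time. Using N01, N03, N04 (subtract circle equations pairwise → linear system) gives (x, y) ≈ (-55.6, -79.7).
Distances from that point to each station vs reported:
  N01: calculated 139.5 vs reported 139.3 → residual 0.2 km
  N02: calculated 159.1 vs reported 186.9 → residual 27.8 km
  N03: calculated 133.8 vs reported 133.5 → residual 0.3 km
  N04: calculated 135.7 vs reported 135.4 → residual 0.3 km
N01, N03, N04 are mutually consistent (residuals ≈ 0); N02 is off by 27.8 km.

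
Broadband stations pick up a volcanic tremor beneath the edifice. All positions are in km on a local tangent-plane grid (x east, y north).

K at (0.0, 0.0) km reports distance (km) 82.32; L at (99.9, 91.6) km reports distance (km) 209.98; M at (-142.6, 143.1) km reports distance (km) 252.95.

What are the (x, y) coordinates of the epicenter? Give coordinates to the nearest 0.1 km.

Circle about each station: x² + y² = 82.32²; (x − 99.9)² + (y − 91.6)² = 209.98²; (x + 142.6)² + (y − 143.1)² = 252.95².
Subtracting pairs of circle equations eliminates x²+y² and gives linear equations (the radical axes):
199.8 x + 183.2 y = -18944.45
-285.2 x + 286.2 y = -16394.75
Solving the 2×2 system: x ≈ -22.1, y ≈ -79.3 km.

(-22.1, -79.3)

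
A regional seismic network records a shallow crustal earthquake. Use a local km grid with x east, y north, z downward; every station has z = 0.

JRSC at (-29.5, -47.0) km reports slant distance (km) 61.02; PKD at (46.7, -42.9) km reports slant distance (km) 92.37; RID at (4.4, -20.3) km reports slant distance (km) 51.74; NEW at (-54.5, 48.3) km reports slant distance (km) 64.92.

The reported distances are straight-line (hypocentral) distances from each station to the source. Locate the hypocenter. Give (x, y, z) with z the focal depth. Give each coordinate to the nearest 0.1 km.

Each station gives a sphere (x−x_i)² + (y−y_i)² + z² = d_i² (stations at z=0).
Subtracting the JRSC sphere from PKD and RID: z² cancels, leaving linear equations in x and y:
152.4 x + 8.2 y = -3866.73
67.8 x + 53.4 y = -1601.39
Solving: x ≈ -25.501, y ≈ 2.389 km (keep extra digits for the depth step; rounded: -25.5, 2.4).
Then from the JRSC sphere: z² = 61.02² − (x + 29.5)² − (y + 47.0)² with x = -25.501, y = 2.389, so z ≈ 35.611 ≈ 35.6 km.

x ≈ -25.5 km, y ≈ 2.4 km, depth ≈ 35.6 km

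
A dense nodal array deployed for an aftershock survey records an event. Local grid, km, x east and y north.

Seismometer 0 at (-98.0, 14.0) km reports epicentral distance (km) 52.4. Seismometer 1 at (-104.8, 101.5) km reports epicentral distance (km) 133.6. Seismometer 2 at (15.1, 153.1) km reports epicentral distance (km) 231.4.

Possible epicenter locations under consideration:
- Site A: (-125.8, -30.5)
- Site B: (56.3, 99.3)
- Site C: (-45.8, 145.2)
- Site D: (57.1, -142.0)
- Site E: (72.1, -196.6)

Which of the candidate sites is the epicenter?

For each candidate, compare |candidate − station| to the reported distance:
Site A: residuals Seismometer 0 0.1, Seismometer 1 0.1, Seismometer 2 0.0 → max 0.1 km
Site B: residuals Seismometer 0 123.9, Seismometer 1 27.5, Seismometer 2 163.6 → max 163.6 km
Site C: residuals Seismometer 0 88.8, Seismometer 1 60.2, Seismometer 2 170.0 → max 170.0 km
Site D: residuals Seismometer 0 167.6, Seismometer 1 158.8, Seismometer 2 66.7 → max 167.6 km
Site E: residuals Seismometer 0 218.3, Seismometer 1 213.0, Seismometer 2 122.9 → max 218.3 km
Only Site A has all residuals ≈ 0.

Site A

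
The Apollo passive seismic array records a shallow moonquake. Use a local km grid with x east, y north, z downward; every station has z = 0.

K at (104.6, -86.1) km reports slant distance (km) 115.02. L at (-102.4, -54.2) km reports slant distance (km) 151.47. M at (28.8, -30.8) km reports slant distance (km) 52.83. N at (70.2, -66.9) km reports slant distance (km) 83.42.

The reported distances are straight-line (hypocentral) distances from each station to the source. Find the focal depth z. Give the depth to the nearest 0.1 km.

Each station gives a sphere (x−x_i)² + (y−y_i)² + z² = d_i² (stations at z=0).
Subtracting the K sphere from L and M: z² cancels, leaving linear equations in x and y:
-414.0 x + 63.8 y = -14644.53
-151.6 x + 110.6 y = -6137.70
Solving: x ≈ 34.004, y ≈ -8.885 km (keep extra digits for the depth step; rounded: 34.0, -8.9).
Then from the K sphere: z² = 115.02² − (x − 104.6)² − (y + 86.1)² with x = 34.004, y = -8.885, so z ≈ 47.788 ≈ 47.8 km.
Check against N (with the unrounded solution): distance 83.42 ≈ 83.42 km. ✓

47.8 km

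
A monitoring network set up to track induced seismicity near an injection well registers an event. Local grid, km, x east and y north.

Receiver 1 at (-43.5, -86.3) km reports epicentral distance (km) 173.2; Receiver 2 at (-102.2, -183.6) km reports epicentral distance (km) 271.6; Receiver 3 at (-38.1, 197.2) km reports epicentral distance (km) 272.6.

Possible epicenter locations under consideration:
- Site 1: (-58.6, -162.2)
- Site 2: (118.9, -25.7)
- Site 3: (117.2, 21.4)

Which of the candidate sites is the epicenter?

Site 2

For each candidate, compare |candidate − station| to the reported distance:
Site 1: residuals Receiver 1 95.8, Receiver 2 223.0, Receiver 3 87.4 → max 223.0 km
Site 2: residuals Receiver 1 0.1, Receiver 2 0.1, Receiver 3 0.0 → max 0.1 km
Site 3: residuals Receiver 1 20.3, Receiver 2 28.7, Receiver 3 38.0 → max 38.0 km
Only Site 2 has all residuals ≈ 0.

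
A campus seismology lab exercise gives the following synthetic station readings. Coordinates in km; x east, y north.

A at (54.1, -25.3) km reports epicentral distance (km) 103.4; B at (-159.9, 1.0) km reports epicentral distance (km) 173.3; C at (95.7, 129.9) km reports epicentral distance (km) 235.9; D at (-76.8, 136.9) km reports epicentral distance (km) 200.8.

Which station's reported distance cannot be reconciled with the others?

B

Solve using three stations at a time. Using A, C, D (subtract circle equations pairwise → linear system) gives (x, y) ≈ (-42.9, -61.0).
Distances from that point to each station vs reported:
  A: calculated 103.3 vs reported 103.4 → residual 0.1 km
  B: calculated 132.4 vs reported 173.3 → residual 40.9 km
  C: calculated 235.9 vs reported 235.9 → residual 0.0 km
  D: calculated 200.8 vs reported 200.8 → residual 0.0 km
A, C, D are mutually consistent (residuals ≈ 0); B is off by 40.9 km.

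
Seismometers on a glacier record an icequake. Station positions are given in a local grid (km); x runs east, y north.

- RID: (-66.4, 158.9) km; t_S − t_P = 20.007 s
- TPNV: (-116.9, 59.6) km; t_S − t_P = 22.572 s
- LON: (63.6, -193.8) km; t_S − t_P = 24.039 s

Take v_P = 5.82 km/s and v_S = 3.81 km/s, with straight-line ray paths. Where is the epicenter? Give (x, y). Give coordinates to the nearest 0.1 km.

Distance from S−P lag: d = Δt · v_P v_S / (v_P − v_S) = Δt · (5.82·3.81)/(5.82−3.81) ≈ 11.0319·Δt.
So d_RID = 220.72, d_TPNV = 249.01, d_LON = 265.20 km.
Circle about each station: (x + 66.4)² + (y − 158.9)² = 220.72²; (x + 116.9)² + (y − 59.6)² = 249.01²; (x − 63.6)² + (y + 193.8)² = 265.20².
Subtracting pairs of circle equations eliminates x²+y² and gives linear equations (the radical axes):
-101.0 x − 198.6 y = -25729.06
260.0 x − 705.4 y = -9668.49
Solving the 2×2 system: x ≈ 132.1, y ≈ 62.4 km.

(132.1, 62.4)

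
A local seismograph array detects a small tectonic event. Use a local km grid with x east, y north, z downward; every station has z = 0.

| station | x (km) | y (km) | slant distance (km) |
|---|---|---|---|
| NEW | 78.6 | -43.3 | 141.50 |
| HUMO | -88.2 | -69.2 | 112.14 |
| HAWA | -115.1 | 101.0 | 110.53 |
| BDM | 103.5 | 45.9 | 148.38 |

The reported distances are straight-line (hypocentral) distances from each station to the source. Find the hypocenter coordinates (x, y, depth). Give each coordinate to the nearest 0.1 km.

(-40.0, 26.7, 32.5)

Each station gives a sphere (x−x_i)² + (y−y_i)² + z² = d_i² (stations at z=0).
Subtracting the NEW sphere from HUMO and HAWA: z² cancels, leaving linear equations in x and y:
-333.6 x − 51.8 y = 11961.90
-387.4 x + 288.6 y = 23201.53
Solving: x ≈ -40.002, y ≈ 26.697 km (keep extra digits for the depth step; rounded: -40.0, 26.7).
Then from the NEW sphere: z² = 141.50² − (x − 78.6)² − (y + 43.3)² with x = -40.002, y = 26.697, so z ≈ 32.500 ≈ 32.5 km.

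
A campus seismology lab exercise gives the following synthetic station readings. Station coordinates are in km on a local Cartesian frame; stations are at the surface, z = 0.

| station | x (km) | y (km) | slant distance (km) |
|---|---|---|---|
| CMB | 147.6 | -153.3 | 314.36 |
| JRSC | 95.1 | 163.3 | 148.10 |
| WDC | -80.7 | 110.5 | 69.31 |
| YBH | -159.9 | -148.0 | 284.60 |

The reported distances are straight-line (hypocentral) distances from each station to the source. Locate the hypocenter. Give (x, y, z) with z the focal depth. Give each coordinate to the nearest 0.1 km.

Each station gives a sphere (x−x_i)² + (y−y_i)² + z² = d_i² (stations at z=0).
Subtracting the CMB sphere from JRSC and WDC: z² cancels, leaving linear equations in x and y:
-105.0 x + 633.2 y = 67312.85
-456.6 x + 527.6 y = 67454.42
Solving: x ≈ -30.797, y ≈ 101.199 km (keep extra digits for the depth step; rounded: -30.8, 101.2).
Then from the CMB sphere: z² = 314.36² − (x − 147.6)² − (y + 153.3)² with x = -30.797, y = 101.199, so z ≈ 47.191 ≈ 47.2 km.
Check against YBH (with the unrounded solution): distance 284.60 ≈ 284.60 km. ✓

(-30.8, 101.2, 47.2)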